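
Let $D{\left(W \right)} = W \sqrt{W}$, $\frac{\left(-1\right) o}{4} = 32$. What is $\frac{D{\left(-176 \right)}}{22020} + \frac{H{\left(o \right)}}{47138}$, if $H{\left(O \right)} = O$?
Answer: $- \frac{64}{23569} - \frac{176 i \sqrt{11}}{5505} \approx -0.0027154 - 0.10604 i$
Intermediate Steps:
$o = -128$ ($o = \left(-4\right) 32 = -128$)
$D{\left(W \right)} = W^{\frac{3}{2}}$
$\frac{D{\left(-176 \right)}}{22020} + \frac{H{\left(o \right)}}{47138} = \frac{\left(-176\right)^{\frac{3}{2}}}{22020} - \frac{128}{47138} = - 704 i \sqrt{11} \cdot \frac{1}{22020} - \frac{64}{23569} = - \frac{176 i \sqrt{11}}{5505} - \frac{64}{23569} = - \frac{64}{23569} - \frac{176 i \sqrt{11}}{5505}$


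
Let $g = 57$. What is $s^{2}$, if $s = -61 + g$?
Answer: $16$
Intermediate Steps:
$s = -4$ ($s = -61 + 57 = -4$)
$s^{2} = \left(-4\right)^{2} = 16$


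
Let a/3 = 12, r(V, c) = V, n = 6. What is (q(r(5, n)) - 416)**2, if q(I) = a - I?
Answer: 148225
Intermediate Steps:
a = 36 (a = 3*12 = 36)
q(I) = 36 - I
(q(r(5, n)) - 416)**2 = ((36 - 1*5) - 416)**2 = ((36 - 5) - 416)**2 = (31 - 416)**2 = (-385)**2 = 148225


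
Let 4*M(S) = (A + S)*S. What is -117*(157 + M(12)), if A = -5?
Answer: -20826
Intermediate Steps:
M(S) = S*(-5 + S)/4 (M(S) = ((-5 + S)*S)/4 = (S*(-5 + S))/4 = S*(-5 + S)/4)
-117*(157 + M(12)) = -117*(157 + (1/4)*12*(-5 + 12)) = -117*(157 + (1/4)*12*7) = -117*(157 + 21) = -117*178 = -20826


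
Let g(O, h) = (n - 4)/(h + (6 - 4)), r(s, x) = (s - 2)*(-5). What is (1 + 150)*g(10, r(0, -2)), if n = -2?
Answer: -151/2 ≈ -75.500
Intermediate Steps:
r(s, x) = 10 - 5*s (r(s, x) = (-2 + s)*(-5) = 10 - 5*s)
g(O, h) = -6/(2 + h) (g(O, h) = (-2 - 4)/(h + (6 - 4)) = -6/(h + 2) = -6/(2 + h))
(1 + 150)*g(10, r(0, -2)) = (1 + 150)*(-6/(2 + (10 - 5*0))) = 151*(-6/(2 + (10 + 0))) = 151*(-6/(2 + 10)) = 151*(-6/12) = 151*(-6*1/12) = 151*(-½) = -151/2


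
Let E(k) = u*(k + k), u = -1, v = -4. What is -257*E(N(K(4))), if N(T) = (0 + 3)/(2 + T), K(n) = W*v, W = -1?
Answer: 257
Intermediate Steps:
K(n) = 4 (K(n) = -1*(-4) = 4)
N(T) = 3/(2 + T)
E(k) = -2*k (E(k) = -(k + k) = -2*k)
-257*E(N(K(4))) = -(-514)*3/(2 + 4) = -(-514)*3/6 = -(-514)*3*(⅙) = -(-514)/2 = -257*(-1) = 257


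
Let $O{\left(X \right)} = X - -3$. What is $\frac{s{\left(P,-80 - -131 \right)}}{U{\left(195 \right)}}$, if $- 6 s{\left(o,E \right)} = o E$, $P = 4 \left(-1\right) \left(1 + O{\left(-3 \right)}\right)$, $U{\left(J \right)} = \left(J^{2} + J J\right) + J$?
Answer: $\frac{2}{4485} \approx 0.00044593$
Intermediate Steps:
$O{\left(X \right)} = 3 + X$ ($O{\left(X \right)} = X + 3 = 3 + X$)
$U{\left(J \right)} = J + 2 J^{2}$ ($U{\left(J \right)} = \left(J^{2} + J^{2}\right) + J = 2 J^{2} + J = J + 2 J^{2}$)
$P = -4$ ($P = 4 \left(-1\right) \left(1 + \left(3 - 3\right)\right) = - 4 \left(1 + 0\right) = \left(-4\right) 1 = -4$)
$s{\left(o,E \right)} = - \frac{E o}{6}$ ($s{\left(o,E \right)} = - \frac{o E}{6} = - \frac{E o}{6}$)
$\frac{s{\left(P,-80 - -131 \right)}}{U{\left(195 \right)}} = \frac{\left(- \frac{1}{6}\right) \left(-80 - -131\right) \left(-4\right)}{195 \left(1 + 2 \cdot 195\right)} = \frac{\left(- \frac{1}{6}\right) \left(-80 + 131\right) \left(-4\right)}{195 \left(1 + 390\right)} = \frac{\left(- \frac{1}{6}\right) 51 \left(-4\right)}{195 \cdot 391} = \frac{34}{76245} = 34 \cdot \frac{1}{76245} = \frac{2}{4485}$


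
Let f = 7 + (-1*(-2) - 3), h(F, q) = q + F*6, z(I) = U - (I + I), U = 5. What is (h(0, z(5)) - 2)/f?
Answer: -7/6 ≈ -1.1667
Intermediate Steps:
z(I) = 5 - 2*I (z(I) = 5 - (I + I) = 5 - 2*I)
h(F, q) = q + 6*F
f = 6 (f = 7 + (2 - 3) = 7 - 1 = 6)
(h(0, z(5)) - 2)/f = (((5 - 2*5) + 6*0) - 2)/6 = (((5 - 10) + 0) - 2)*(⅙) = ((-5 + 0) - 2)*(⅙) = (-5 - 2)*(⅙) = -7*⅙ = -7/6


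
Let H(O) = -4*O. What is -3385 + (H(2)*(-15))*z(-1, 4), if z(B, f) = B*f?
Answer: -3865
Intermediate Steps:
-3385 + (H(2)*(-15))*z(-1, 4) = -3385 + (-4*2*(-15))*(-1*4) = -3385 - 8*(-15)*(-4) = -3385 + 120*(-4) = -3385 - 480 = -3865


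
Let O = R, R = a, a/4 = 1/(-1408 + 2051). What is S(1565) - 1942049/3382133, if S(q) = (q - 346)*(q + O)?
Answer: 4148788522242466/2174711519 ≈ 1.9077e+6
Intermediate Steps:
a = 4/643 (a = 4/(-1408 + 2051) = 4/643 ≈ 0.0062208)
R = 4/643 ≈ 0.0062208
O = 4/643 ≈ 0.0062208
S(q) = (-346 + q)*(4/643 + q) (S(q) = (q - 346)*(q + 4/643) = (-346 + q)*(4/643 + q))
S(1565) - 1942049/3382133 = (-1384/643 + 1565² - 222474/643*1565) - 1942049/3382133 = (-1384/643 + 2449225 - 348171810/643) - 1942049/3382133 = 1226678481/643 - 1*1942049/3382133 = 1226678481/643 - 1942049/3382133 = 4148788522242466/2174711519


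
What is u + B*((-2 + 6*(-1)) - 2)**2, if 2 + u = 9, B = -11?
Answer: -1093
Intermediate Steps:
u = 7 (u = -2 + 9 = 7)
u + B*((-2 + 6*(-1)) - 2)**2 = 7 - 11*((-2 + 6*(-1)) - 2)**2 = 7 - 11*((-2 - 6) - 2)**2 = 7 - 11*(-8 - 2)**2 = 7 - 11*(-10)**2 = 7 - 11*100 = 7 - 1100 = -1093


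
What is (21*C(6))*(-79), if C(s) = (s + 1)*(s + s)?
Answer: -139356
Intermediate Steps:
C(s) = 2*s*(1 + s) (C(s) = (1 + s)*(2*s) = 2*s*(1 + s))
(21*C(6))*(-79) = (21*(2*6*(1 + 6)))*(-79) = (21*(2*6*7))*(-79) = (21*84)*(-79) = 1764*(-79) = -139356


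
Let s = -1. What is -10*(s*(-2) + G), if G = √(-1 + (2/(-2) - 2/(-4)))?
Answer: -20 - 5*I*√6 ≈ -20.0 - 12.247*I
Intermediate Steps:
G = I*√6/2 (G = √(-1 + (2*(-½) - 2*(-¼))) = √(-1 + (-1 + ½)) = √(-1 - ½) = √(-3/2) = I*√6/2 ≈ 1.2247*I)
-10*(s*(-2) + G) = -10*(-1*(-2) + I*√6/2) = -10*(2 + I*√6/2) = -20 - 5*I*√6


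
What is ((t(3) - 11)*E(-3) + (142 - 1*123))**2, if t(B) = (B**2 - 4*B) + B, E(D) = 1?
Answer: 64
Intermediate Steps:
t(B) = B**2 - 3*B
((t(3) - 11)*E(-3) + (142 - 1*123))**2 = ((3*(-3 + 3) - 11)*1 + (142 - 1*123))**2 = ((3*0 - 11)*1 + (142 - 123))**2 = ((0 - 11)*1 + 19)**2 = (-11*1 + 19)**2 = (-11 + 19)**2 = 8**2 = 64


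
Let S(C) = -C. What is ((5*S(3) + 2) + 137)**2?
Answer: 15376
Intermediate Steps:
((5*S(3) + 2) + 137)**2 = ((5*(-1*3) + 2) + 137)**2 = ((5*(-3) + 2) + 137)**2 = ((-15 + 2) + 137)**2 = (-13 + 137)**2 = 124**2 = 15376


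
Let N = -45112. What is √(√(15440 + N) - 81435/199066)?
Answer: √(-16210939710 + 79254544712*I*√7418)/199066 ≈ 9.2695 + 9.2915*I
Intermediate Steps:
√(√(15440 + N) - 81435/199066) = √(√(15440 - 45112) - 81435/199066) = √(√(-29672) - 81435*1/199066) = √(2*I*√7418 - 81435/199066) = √(-81435/199066 + 2*I*√7418)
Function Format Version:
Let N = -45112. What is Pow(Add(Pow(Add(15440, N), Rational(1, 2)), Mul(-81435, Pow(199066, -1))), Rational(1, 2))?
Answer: Mul(Rational(1, 199066), Pow(Add(-16210939710, Mul(79254544712, I, Pow(7418, Rational(1, 2)))), Rational(1, 2))) ≈ Add(9.2695, Mul(9.2915, I))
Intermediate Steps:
Pow(Add(Pow(Add(15440, N), Rational(1, 2)), Mul(-81435, Pow(199066, -1))), Rational(1, 2)) = Pow(Add(Pow(Add(15440, -45112), Rational(1, 2)), Mul(-81435, Pow(199066, -1))), Rational(1, 2)) = Pow(Add(Pow(-29672, Rational(1, 2)), Mul(-81435, Rational(1, 199066))), Rational(1, 2)) = Pow(Add(Mul(2, I, Pow(7418, Rational(1, 2))), Rational(-81435, 199066)), Rational(1, 2)) = Pow(Add(Rational(-81435, 199066), Mul(2, I, Pow(7418, Rational(1, 2)))), Rational(1, 2))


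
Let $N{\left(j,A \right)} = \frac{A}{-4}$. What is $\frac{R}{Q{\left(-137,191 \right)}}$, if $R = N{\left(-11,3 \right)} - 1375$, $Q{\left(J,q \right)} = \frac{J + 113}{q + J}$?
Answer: $\frac{49527}{16} \approx 3095.4$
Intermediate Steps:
$N{\left(j,A \right)} = - \frac{A}{4}$ ($N{\left(j,A \right)} = A \left(- \frac{1}{4}\right) = - \frac{A}{4}$)
$Q{\left(J,q \right)} = \frac{113 + J}{J + q}$
$R = - \frac{5503}{4}$ ($R = \left(- \frac{1}{4}\right) 3 - 1375 = - \frac{3}{4} - 1375 = - \frac{5503}{4} \approx -1375.8$)
$\frac{R}{Q{\left(-137,191 \right)}} = - \frac{5503}{4 \frac{113 - 137}{-137 + 191}} = - \frac{5503}{4 \cdot \frac{1}{54} \left(-24\right)} = - \frac{5503}{4 \left(- \frac{4}{9}\right)} = \left(- \frac{5503}{4}\right) \left(- \frac{9}{4}\right) = \frac{49527}{16}$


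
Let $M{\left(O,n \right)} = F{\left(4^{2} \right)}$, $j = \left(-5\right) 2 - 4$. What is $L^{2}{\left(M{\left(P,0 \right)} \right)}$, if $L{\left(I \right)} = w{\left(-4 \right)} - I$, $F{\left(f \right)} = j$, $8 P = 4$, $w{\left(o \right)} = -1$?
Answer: $169$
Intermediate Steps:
$P = \frac{1}{2}$ ($P = \frac{1}{8} \cdot 4 = \frac{1}{2} \approx 0.5$)
$j = -14$ ($j = -10 - 4 = -14$)
$F{\left(f \right)} = -14$
$M{\left(O,n \right)} = -14$
$L{\left(I \right)} = -1 - I$
$L^{2}{\left(M{\left(P,0 \right)} \right)} = \left(-1 - -14\right)^{2} = \left(-1 + 14\right)^{2} = 13^{2} = 169$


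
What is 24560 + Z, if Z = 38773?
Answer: 63333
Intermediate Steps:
24560 + Z = 24560 + 38773 = 63333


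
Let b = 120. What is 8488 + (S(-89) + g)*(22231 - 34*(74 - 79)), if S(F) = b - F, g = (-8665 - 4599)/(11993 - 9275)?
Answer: 691727799/151 ≈ 4.5810e+6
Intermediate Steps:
g = -6632/1359 (g = -13264/2718 = -13264*1/2718 = -6632/1359 ≈ -4.8801)
S(F) = 120 - F
8488 + (S(-89) + g)*(22231 - 34*(74 - 79)) = 8488 + ((120 - 1*(-89)) - 6632/1359)*(22231 - 34*(74 - 79)) = 8488 + ((120 + 89) - 6632/1359)*(22231 - 34*(-5)) = 8488 + (209 - 6632/1359)*(22231 + 170) = 8488 + (277399/1359)*22401 = 8488 + 690446111/151 = 691727799/151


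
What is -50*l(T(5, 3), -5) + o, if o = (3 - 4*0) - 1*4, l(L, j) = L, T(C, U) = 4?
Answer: -201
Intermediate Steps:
o = -1 (o = (3 + 0) - 4 = 3 - 4 = -1)
-50*l(T(5, 3), -5) + o = -50*4 - 1 = -200 - 1 = -201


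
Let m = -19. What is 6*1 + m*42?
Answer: -792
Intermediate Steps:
6*1 + m*42 = 6*1 - 19*42 = 6 - 798 = -792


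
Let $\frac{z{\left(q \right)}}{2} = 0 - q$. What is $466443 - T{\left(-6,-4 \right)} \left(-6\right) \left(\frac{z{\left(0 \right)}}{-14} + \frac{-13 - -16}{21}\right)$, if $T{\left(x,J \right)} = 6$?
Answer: $\frac{3265137}{7} \approx 4.6645 \cdot 10^{5}$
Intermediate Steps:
$z{\left(q \right)} = - 2 q$ ($z{\left(q \right)} = 2 \left(0 - q\right) = 2 \left(- q\right) = - 2 q$)
$466443 - T{\left(-6,-4 \right)} \left(-6\right) \left(\frac{z{\left(0 \right)}}{-14} + \frac{-13 - -16}{21}\right) = 466443 - 6 \left(-6\right) \left(\frac{\left(-2\right) 0}{-14} + \frac{-13 - -16}{21}\right) = 466443 - - 36 \left(0 \left(- \frac{1}{14}\right) + \left(-13 + 16\right) \frac{1}{21}\right) = 466443 - - 36 \left(0 + 3 \cdot \frac{1}{21}\right) = 466443 - - 36 \left(0 + \frac{1}{7}\right) = 466443 - \left(-36\right) \frac{1}{7} = 466443 - - \frac{36}{7} = 466443 + \frac{36}{7} = \frac{3265137}{7}$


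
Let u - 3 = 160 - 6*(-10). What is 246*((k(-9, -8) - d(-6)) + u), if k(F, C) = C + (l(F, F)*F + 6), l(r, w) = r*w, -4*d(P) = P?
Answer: -125337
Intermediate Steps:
d(P) = -P/4
u = 223 (u = 3 + (160 - 6*(-10)) = 3 + (160 - 1*(-60)) = 3 + (160 + 60) = 3 + 220 = 223)
k(F, C) = 6 + C + F³ (k(F, C) = C + ((F*F)*F + 6) = C + (F²*F + 6) = C + (F³ + 6) = C + (6 + F³) = 6 + C + F³)
246*((k(-9, -8) - d(-6)) + u) = 246*(((6 - 8 + (-9)³) - (-1)*(-6)/4) + 223) = 246*(((6 - 8 - 729) - 1*3/2) + 223) = 246*((-731 - 3/2) + 223) = 246*(-1465/2 + 223) = 246*(-1019/2) = -125337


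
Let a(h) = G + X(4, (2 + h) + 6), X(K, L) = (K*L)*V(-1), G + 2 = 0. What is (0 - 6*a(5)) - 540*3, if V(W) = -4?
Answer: -360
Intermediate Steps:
G = -2 (G = -2 + 0 = -2)
X(K, L) = -4*K*L (X(K, L) = (K*L)*(-4) = -4*K*L)
a(h) = -130 - 16*h (a(h) = -2 - 4*4*((2 + h) + 6) = -2 - 4*4*(8 + h) = -2 + (-128 - 16*h) = -130 - 16*h)
(0 - 6*a(5)) - 540*3 = (0 - 6*(-130 - 16*5)) - 540*3 = (0 - 6*(-130 - 80)) - 30*54 = (0 - 6*(-210)) - 1620 = (0 + 1260) - 1620 = 1260 - 1620 = -360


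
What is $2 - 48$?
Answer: $-46$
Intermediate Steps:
$2 - 48 = -46$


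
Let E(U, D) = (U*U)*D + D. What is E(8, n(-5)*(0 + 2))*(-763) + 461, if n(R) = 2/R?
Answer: 40137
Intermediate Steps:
E(U, D) = D + D*U² (E(U, D) = U²*D + D = D*U² + D = D + D*U²)
E(8, n(-5)*(0 + 2))*(-763) + 461 = (((2/(-5))*(0 + 2))*(1 + 8²))*(-763) + 461 = (((2*(-⅕))*2)*(1 + 64))*(-763) + 461 = (-⅖*2*65)*(-763) + 461 = -⅘*65*(-763) + 461 = -52*(-763) + 461 = 39676 + 461 = 40137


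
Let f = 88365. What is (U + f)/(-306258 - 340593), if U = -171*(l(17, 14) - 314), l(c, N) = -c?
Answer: -48322/215617 ≈ -0.22411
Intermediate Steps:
U = 56601 (U = -171*(-1*17 - 314) = -171*(-17 - 314) = -171*(-331) = 56601)
(U + f)/(-306258 - 340593) = (56601 + 88365)/(-306258 - 340593) = 144966/(-646851) = 144966*(-1/646851) = -48322/215617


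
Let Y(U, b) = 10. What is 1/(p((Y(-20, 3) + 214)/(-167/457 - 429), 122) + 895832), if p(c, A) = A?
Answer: 1/895954 ≈ 1.1161e-6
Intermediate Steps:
1/(p((Y(-20, 3) + 214)/(-167/457 - 429), 122) + 895832) = 1/(122 + 895832) = 1/895954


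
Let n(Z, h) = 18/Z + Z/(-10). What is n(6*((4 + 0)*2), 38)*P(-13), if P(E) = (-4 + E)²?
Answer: -51153/40 ≈ -1278.8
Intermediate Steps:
n(Z, h) = 18/Z - Z/10 (n(Z, h) = 18/Z + Z*(-⅒) = 18/Z - Z/10)
n(6*((4 + 0)*2), 38)*P(-13) = (18/((6*((4 + 0)*2))) - 3*(4 + 0)*2/5)*(-4 - 13)² = (18/((6*(4*2))) - 3*4*2/5)*(-17)² = (18/((6*8)) - 3*8/5)*289 = (18/48 - ⅒*48)*289 = (18*(1/48) - 24/5)*289 = (3/8 - 24/5)*289 = -177/40*289 = -51153/40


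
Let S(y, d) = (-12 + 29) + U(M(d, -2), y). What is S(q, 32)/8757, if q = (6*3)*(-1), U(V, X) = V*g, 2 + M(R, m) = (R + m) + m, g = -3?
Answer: -61/8757 ≈ -0.0069659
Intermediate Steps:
M(R, m) = -2 + R + 2*m (M(R, m) = -2 + ((R + m) + m) = -2 + (R + 2*m) = -2 + R + 2*m)
U(V, X) = -3*V (U(V, X) = V*(-3) = -3*V)
q = -18 (q = 18*(-1) = -18)
S(y, d) = 35 - 3*d (S(y, d) = (-12 + 29) - 3*(-2 + d + 2*(-2)) = 17 - 3*(-2 + d - 4) = 17 - 3*(-6 + d) = 17 + (18 - 3*d) = 35 - 3*d)
S(q, 32)/8757 = (35 - 3*32)/8757 = (35 - 96)*(1/8757) = -61*1/8757 = -61/8757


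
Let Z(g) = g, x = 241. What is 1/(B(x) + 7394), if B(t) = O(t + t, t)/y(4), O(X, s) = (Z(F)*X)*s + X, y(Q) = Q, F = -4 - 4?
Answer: -2/449619 ≈ -4.4482e-6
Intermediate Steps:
F = -8
O(X, s) = X - 8*X*s (O(X, s) = (-8*X)*s + X = -8*X*s + X = X - 8*X*s)
B(t) = t*(1 - 8*t)/2 (B(t) = ((t + t)*(1 - 8*t))/4 = ((2*t)*(1 - 8*t))*(1/4) = (2*t*(1 - 8*t))*(1/4) = t*(1 - 8*t)/2)
1/(B(x) + 7394) = 1/((1/2)*241*(1 - 8*241) + 7394) = 1/((1/2)*241*(1 - 1928) + 7394) = 1/((1/2)*241*(-1927) + 7394) = 1/(-464407/2 + 7394) = 1/(-449619/2) = -2/449619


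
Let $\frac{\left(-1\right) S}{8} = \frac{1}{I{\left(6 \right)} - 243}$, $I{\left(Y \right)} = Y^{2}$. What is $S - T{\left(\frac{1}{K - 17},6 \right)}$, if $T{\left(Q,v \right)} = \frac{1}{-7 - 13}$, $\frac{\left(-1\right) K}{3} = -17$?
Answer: $\frac{367}{4140} \approx 0.088647$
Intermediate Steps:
$K = 51$ ($K = \left(-3\right) \left(-17\right) = 51$)
$T{\left(Q,v \right)} = - \frac{1}{20}$ ($T{\left(Q,v \right)} = \frac{1}{-20} = - \frac{1}{20}$)
$S = \frac{8}{207}$ ($S = - \frac{8}{6^{2} - 243} = - \frac{8}{36 - 243} = - \frac{8}{-207} = \left(-8\right) \left(- \frac{1}{207}\right) = \frac{8}{207} \approx 0.038647$)
$S - T{\left(\frac{1}{K - 17},6 \right)} = \frac{8}{207} - - \frac{1}{20} = \frac{8}{207} + \frac{1}{20} = \frac{367}{4140}$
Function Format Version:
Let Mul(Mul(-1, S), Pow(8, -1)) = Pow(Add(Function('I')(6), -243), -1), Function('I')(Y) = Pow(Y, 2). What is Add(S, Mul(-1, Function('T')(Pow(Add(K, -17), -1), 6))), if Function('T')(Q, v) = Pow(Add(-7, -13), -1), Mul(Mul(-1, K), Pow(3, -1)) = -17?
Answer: Rational(367, 4140) ≈ 0.088647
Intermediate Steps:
K = 51 (K = Mul(-3, -17) = 51)
Function('T')(Q, v) = Rational(-1, 20) (Function('T')(Q, v) = Pow(-20, -1) = Rational(-1, 20))
S = Rational(8, 207) (S = Mul(-8, Pow(Add(Pow(6, 2), -243), -1)) = Mul(-8, Pow(Add(36, -243), -1)) = Mul(-8, Pow(-207, -1)) = Mul(-8, Rational(-1, 207)) = Rational(8, 207) ≈ 0.038647)
Add(S, Mul(-1, Function('T')(Pow(Add(K, -17), -1), 6))) = Add(Rational(8, 207), Mul(-1, Rational(-1, 20))) = Add(Rational(8, 207), Rational(1, 20)) = Rational(367, 4140)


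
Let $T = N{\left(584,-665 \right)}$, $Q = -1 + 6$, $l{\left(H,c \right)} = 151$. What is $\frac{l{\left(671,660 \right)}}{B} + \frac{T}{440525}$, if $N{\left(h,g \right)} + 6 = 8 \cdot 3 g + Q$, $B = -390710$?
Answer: $- \frac{1260528317}{34423504550} \approx -0.036618$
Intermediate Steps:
$Q = 5$
$N{\left(h,g \right)} = -1 + 24 g$ ($N{\left(h,g \right)} = -6 + \left(8 \cdot 3 g + 5\right) = -6 + \left(24 g + 5\right) = -6 + \left(5 + 24 g\right) = -1 + 24 g$)
$T = -15961$ ($T = -1 + 24 \left(-665\right) = -1 - 15960 = -15961$)
$\frac{l{\left(671,660 \right)}}{B} + \frac{T}{440525} = \frac{151}{-390710} - \frac{15961}{440525} = 151 \left(- \frac{1}{390710}\right) - \frac{15961}{440525} = - \frac{151}{390710} - \frac{15961}{440525} = - \frac{1260528317}{34423504550}$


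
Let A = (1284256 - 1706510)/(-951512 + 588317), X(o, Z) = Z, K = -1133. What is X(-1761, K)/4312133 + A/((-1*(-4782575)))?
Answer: -40126703800507/152861359521173625 ≈ -0.00026250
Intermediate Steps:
A = 60322/51885 (A = -422254/(-363195) = -422254*(-1/363195) = 60322/51885 ≈ 1.1626)
X(-1761, K)/4312133 + A/((-1*(-4782575))) = -1133/4312133 + 60322/(51885*((-1*(-4782575)))) = -1133*1/4312133 + (60322/51885)/4782575 = -1133/4312133 + (60322/51885)*(1/4782575) = -1133/4312133 + 60322/248143903875 = -40126703800507/152861359521173625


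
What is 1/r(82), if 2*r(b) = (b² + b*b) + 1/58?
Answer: 116/779985 ≈ 0.00014872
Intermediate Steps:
r(b) = 1/116 + b² (r(b) = ((b² + b*b) + 1/58)/2 = ((b² + b²) + 1/58)/2 = (2*b² + 1/58)/2 = (1/58 + 2*b²)/2 = 1/116 + b²)
1/r(82) = 1/(1/116 + 82²) = 1/(1/116 + 6724) = 1/(779985/116) = 116/779985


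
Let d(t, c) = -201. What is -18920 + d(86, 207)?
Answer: -19121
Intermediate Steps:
-18920 + d(86, 207) = -18920 - 201 = -19121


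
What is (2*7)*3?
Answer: 42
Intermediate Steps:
(2*7)*3 = 14*3 = 42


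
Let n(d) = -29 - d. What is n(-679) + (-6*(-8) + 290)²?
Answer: 114894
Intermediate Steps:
n(-679) + (-6*(-8) + 290)² = (-29 - 1*(-679)) + (-6*(-8) + 290)² = (-29 + 679) + (48 + 290)² = 650 + 338² = 650 + 114244 = 114894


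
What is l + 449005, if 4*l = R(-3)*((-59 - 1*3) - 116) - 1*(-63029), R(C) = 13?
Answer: 1856735/4 ≈ 4.6418e+5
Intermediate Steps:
l = 60715/4 (l = (13*((-59 - 1*3) - 116) - 1*(-63029))/4 = (13*((-59 - 3) - 116) + 63029)/4 = (13*(-62 - 116) + 63029)/4 = (13*(-178) + 63029)/4 = (-2314 + 63029)/4 = (¼)*60715 = 60715/4 ≈ 15179.)
l + 449005 = 60715/4 + 449005 = 1856735/4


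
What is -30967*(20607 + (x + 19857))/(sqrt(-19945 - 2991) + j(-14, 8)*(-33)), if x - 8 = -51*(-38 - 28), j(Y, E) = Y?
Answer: -156794870463/59095 + 678765673*I*sqrt(5734)/59095 ≈ -2.6533e+6 + 8.6976e+5*I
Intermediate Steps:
x = 3374 (x = 8 - 51*(-38 - 28) = 8 - 51*(-66) = 8 + 3366 = 3374)
-30967*(20607 + (x + 19857))/(sqrt(-19945 - 2991) + j(-14, 8)*(-33)) = -30967*(20607 + (3374 + 19857))/(sqrt(-19945 - 2991) - 14*(-33)) = -30967*(20607 + 23231)/(sqrt(-22936) + 462) = -30967*43838/(2*I*sqrt(5734) + 462) = -30967*43838/(462 + 2*I*sqrt(5734)) = -30967/(231/21919 + I*sqrt(5734)/21919)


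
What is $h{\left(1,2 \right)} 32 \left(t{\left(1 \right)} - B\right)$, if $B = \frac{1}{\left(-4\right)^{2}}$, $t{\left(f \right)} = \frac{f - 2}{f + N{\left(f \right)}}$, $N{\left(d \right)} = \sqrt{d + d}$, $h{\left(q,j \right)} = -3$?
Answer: $-90 + 96 \sqrt{2} \approx 45.765$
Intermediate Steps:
$N{\left(d \right)} = \sqrt{2} \sqrt{d}$ ($N{\left(d \right)} = \sqrt{2 d} = \sqrt{2} \sqrt{d}$)
$t{\left(f \right)} = \frac{-2 + f}{f + \sqrt{2} \sqrt{f}}$ ($t{\left(f \right)} = \frac{f - 2}{f + \sqrt{2} \sqrt{f}} = \frac{-2 + f}{f + \sqrt{2} \sqrt{f}}$)
$B = \frac{1}{16} \approx 0.0625$
$h{\left(1,2 \right)} 32 \left(t{\left(1 \right)} - B\right) = \left(-3\right) 32 \left(\frac{-2 + 1}{1 + \sqrt{2} \sqrt{1}} - \frac{1}{16}\right) = - 96 \left(\frac{1}{1 + \sqrt{2} \cdot 1} \left(-1\right) - \frac{1}{16}\right) = - 96 \left(\frac{1}{1 + \sqrt{2}} \left(-1\right) - \frac{1}{16}\right) = - 96 \left(- \frac{1}{1 + \sqrt{2}} - \frac{1}{16}\right) = - 96 \left(- \frac{1}{16} - \frac{1}{1 + \sqrt{2}}\right) = 6 + \frac{96}{1 + \sqrt{2}}$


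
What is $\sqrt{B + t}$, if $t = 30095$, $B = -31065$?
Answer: $i \sqrt{970} \approx 31.145 i$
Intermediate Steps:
$\sqrt{B + t} = \sqrt{-31065 + 30095} = \sqrt{-970} = i \sqrt{970}$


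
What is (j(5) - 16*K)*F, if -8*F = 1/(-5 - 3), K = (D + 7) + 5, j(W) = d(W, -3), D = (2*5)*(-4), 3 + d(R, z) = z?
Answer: 221/32 ≈ 6.9063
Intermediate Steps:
d(R, z) = -3 + z
D = -40 (D = 10*(-4) = -40)
j(W) = -6 (j(W) = -3 - 3 = -6)
K = -28 (K = (-40 + 7) + 5 = -33 + 5 = -28)
F = 1/64 (F = -1/(8*(-5 - 3)) = -⅛/(-8) = -⅛*(-⅛) = 1/64 ≈ 0.015625)
(j(5) - 16*K)*F = (-6 - 16*(-28))*(1/64) = (-6 + 448)*(1/64) = 442*(1/64) = 221/32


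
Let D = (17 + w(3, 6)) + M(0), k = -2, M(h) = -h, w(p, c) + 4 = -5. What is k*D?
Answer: -16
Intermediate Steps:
w(p, c) = -9 (w(p, c) = -4 - 5 = -9)
D = 8 (D = (17 - 9) - 1*0 = 8 + 0 = 8)
k*D = -2*8 = -16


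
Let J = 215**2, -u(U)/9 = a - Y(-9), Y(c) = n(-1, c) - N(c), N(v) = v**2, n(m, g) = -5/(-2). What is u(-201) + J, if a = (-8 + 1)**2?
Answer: 90155/2 ≈ 45078.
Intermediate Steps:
n(m, g) = 5/2 (n(m, g) = -5*(-1/2) = 5/2)
a = 49 (a = (-7)**2 = 49)
Y(c) = 5/2 - c**2
u(U) = -2295/2 (u(U) = -9*(49 - (5/2 - 1*(-9)**2)) = -9*(49 - (5/2 - 1*81)) = -9*(49 - (5/2 - 81)) = -9*(49 - 1*(-157/2)) = -9*(49 + 157/2) = -9*255/2 = -2295/2)
J = 46225
u(-201) + J = -2295/2 + 46225 = 90155/2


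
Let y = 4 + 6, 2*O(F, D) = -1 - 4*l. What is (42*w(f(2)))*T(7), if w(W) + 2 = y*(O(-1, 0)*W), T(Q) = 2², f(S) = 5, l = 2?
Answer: -38136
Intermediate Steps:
O(F, D) = -9/2 (O(F, D) = (-1 - 4*2)/2 = (-1 - 8)/2 = (½)*(-9) = -9/2)
y = 10
T(Q) = 4
w(W) = -2 - 45*W (w(W) = -2 + 10*(-9*W/2) = -2 - 45*W)
(42*w(f(2)))*T(7) = (42*(-2 - 45*5))*4 = (42*(-2 - 225))*4 = (42*(-227))*4 = -9534*4 = -38136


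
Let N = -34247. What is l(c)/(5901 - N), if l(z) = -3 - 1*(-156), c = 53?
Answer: 153/40148 ≈ 0.0038109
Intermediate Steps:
l(z) = 153 (l(z) = -3 + 156 = 153)
l(c)/(5901 - N) = 153/(5901 - 1*(-34247)) = 153/(5901 + 34247) = 153/40148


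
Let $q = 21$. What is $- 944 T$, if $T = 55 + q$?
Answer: $-71744$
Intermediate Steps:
$T = 76$ ($T = 55 + 21 = 76$)
$- 944 T = \left(-944\right) 76 = -71744$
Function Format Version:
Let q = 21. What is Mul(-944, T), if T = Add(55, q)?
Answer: -71744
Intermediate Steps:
T = 76 (T = Add(55, 21) = 76)
Mul(-944, T) = Mul(-944, 76) = -71744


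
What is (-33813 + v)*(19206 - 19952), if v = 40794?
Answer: -5207826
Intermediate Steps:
(-33813 + v)*(19206 - 19952) = (-33813 + 40794)*(19206 - 19952) = 6981*(-746) = -5207826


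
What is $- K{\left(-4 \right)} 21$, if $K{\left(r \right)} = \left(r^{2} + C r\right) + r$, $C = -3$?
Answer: $-504$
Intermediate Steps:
$K{\left(r \right)} = r^{2} - 2 r$ ($K{\left(r \right)} = \left(r^{2} - 3 r\right) + r = r^{2} - 2 r$)
$- K{\left(-4 \right)} 21 = - \left(-4\right) \left(-2 - 4\right) 21 = - \left(-4\right) \left(-6\right) 21 = \left(-1\right) 24 \cdot 21 = \left(-24\right) 21 = -504$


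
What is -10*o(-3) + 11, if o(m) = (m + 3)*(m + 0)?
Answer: 11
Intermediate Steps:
o(m) = m*(3 + m) (o(m) = (3 + m)*m = m*(3 + m))
-10*o(-3) + 11 = -(-30)*(3 - 3) + 11 = -(-30)*0 + 11 = -10*0 + 11 = 0 + 11 = 11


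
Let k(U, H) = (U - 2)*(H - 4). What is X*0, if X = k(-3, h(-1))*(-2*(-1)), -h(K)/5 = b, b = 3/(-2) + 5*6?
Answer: 0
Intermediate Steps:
b = 57/2 (b = 3*(-½) + 30 = -3/2 + 30 = 57/2 ≈ 28.500)
h(K) = -285/2 (h(K) = -5*57/2 = -285/2)
k(U, H) = (-4 + H)*(-2 + U) (k(U, H) = (-2 + U)*(-4 + H) = (-4 + H)*(-2 + U))
X = 1465 (X = (8 - 4*(-3) - 2*(-285/2) - 285/2*(-3))*(-2*(-1)) = (8 + 12 + 285 + 855/2)*2 = (1465/2)*2 = 1465)
X*0 = 1465*0 = 0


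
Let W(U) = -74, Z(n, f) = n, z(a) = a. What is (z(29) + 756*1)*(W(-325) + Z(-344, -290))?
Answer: -328130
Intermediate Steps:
(z(29) + 756*1)*(W(-325) + Z(-344, -290)) = (29 + 756*1)*(-74 - 344) = (29 + 756)*(-418) = 785*(-418) = -328130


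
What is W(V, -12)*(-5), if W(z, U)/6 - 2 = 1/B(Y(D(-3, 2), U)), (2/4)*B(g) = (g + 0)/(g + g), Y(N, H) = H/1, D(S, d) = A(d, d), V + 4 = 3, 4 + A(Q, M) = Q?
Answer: -90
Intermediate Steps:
A(Q, M) = -4 + Q
V = -1 (V = -4 + 3 = -1)
D(S, d) = -4 + d
Y(N, H) = H (Y(N, H) = H*1 = H)
B(g) = 1 (B(g) = 2*((g + 0)/(g + g)) = 2*(g/((2*g))) = 2*(g*(1/(2*g))) = 2*(1/2) = 1)
W(z, U) = 18 (W(z, U) = 12 + 6/1 = 12 + 6*1 = 12 + 6 = 18)
W(V, -12)*(-5) = 18*(-5) = -90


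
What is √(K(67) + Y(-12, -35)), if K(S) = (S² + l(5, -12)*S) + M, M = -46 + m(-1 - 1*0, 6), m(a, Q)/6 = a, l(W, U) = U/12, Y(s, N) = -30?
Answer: 2*√1085 ≈ 65.879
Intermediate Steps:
l(W, U) = U/12 (l(W, U) = U*(1/12) = U/12)
m(a, Q) = 6*a
M = -52 (M = -46 + 6*(-1 - 1*0) = -46 + 6*(-1 + 0) = -46 + 6*(-1) = -46 - 6 = -52)
K(S) = -52 + S² - S (K(S) = (S² + ((1/12)*(-12))*S) - 52 = (S² - S) - 52 = -52 + S² - S)
√(K(67) + Y(-12, -35)) = √((-52 + 67² - 1*67) - 30) = √((-52 + 4489 - 67) - 30) = √(4370 - 30) = √4340 = 2*√1085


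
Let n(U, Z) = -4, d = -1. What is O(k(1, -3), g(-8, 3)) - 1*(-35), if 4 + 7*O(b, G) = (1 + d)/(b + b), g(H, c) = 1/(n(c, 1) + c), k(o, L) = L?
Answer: 241/7 ≈ 34.429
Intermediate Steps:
g(H, c) = 1/(-4 + c)
O(b, G) = -4/7 (O(b, G) = -4/7 + ((1 - 1)/(b + b))/7 = -4/7 + (0/((2*b)))/7 = -4/7 + (0*(1/(2*b)))/7 = -4/7 + (1/7)*0 = -4/7 + 0 = -4/7)
O(k(1, -3), g(-8, 3)) - 1*(-35) = -4/7 - 1*(-35) = -4/7 + 35 = 241/7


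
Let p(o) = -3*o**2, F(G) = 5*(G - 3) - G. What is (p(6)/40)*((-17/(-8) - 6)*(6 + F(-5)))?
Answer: -24273/80 ≈ -303.41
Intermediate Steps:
F(G) = -15 + 4*G (F(G) = 5*(-3 + G) - G = (-15 + 5*G) - G = -15 + 4*G)
(p(6)/40)*((-17/(-8) - 6)*(6 + F(-5))) = ((-3*6**2)/40)*((-17/(-8) - 6)*(6 + (-15 + 4*(-5)))) = ((-3*36)/40)*((-17*(-1/8) - 6)*(6 + (-15 - 20))) = ((1/40)*(-108))*((17/8 - 6)*(6 - 35)) = -(-837)*(-29)/80 = -27/10*899/8 = -24273/80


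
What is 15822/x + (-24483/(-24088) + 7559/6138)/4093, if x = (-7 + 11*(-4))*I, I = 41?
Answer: -1595687995849373/210897850649112 ≈ -7.5662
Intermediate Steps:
x = -2091 (x = (-7 + 11*(-4))*41 = (-7 - 44)*41 = -51*41 = -2091)
15822/x + (-24483/(-24088) + 7559/6138)/4093 = 15822/(-2091) + (-24483/(-24088) + 7559/6138)/4093 = 15822*(-1/2091) + (-24483*(-1/24088) + 7559*(1/6138))*(1/4093) = -5274/697 + (24483/24088 + 7559/6138)*(1/4093) = -5274/697 + (166178923/73926072)*(1/4093) = -5274/697 + 166178923/302579412696 = -1595687995849373/210897850649112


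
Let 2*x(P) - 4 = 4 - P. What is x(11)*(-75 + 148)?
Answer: -219/2 ≈ -109.50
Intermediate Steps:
x(P) = 4 - P/2 (x(P) = 2 + (4 - P)/2 = 2 + (2 - P/2) = 4 - P/2)
x(11)*(-75 + 148) = (4 - ½*11)*(-75 + 148) = (4 - 11/2)*73 = -3/2*73 = -219/2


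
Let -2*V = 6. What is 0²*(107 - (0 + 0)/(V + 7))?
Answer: 0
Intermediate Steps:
V = -3 (V = -½*6 = -3)
0²*(107 - (0 + 0)/(V + 7)) = 0²*(107 - (0 + 0)/(-3 + 7)) = 0*(107 - 0/4) = 0*(107 - 1*0) = 0*(107 + 0) = 0*107 = 0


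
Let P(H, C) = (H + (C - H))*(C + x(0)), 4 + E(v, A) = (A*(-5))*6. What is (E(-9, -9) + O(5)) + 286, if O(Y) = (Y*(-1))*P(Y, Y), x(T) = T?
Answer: 427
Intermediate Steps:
E(v, A) = -4 - 30*A (E(v, A) = -4 + (A*(-5))*6 = -4 - 5*A*6 = -4 - 30*A)
P(H, C) = C**2 (P(H, C) = (H + (C - H))*(C + 0) = C*C = C**2)
O(Y) = -Y**3 (O(Y) = (Y*(-1))*Y**2 = (-Y)*Y**2 = -Y**3)
(E(-9, -9) + O(5)) + 286 = ((-4 - 30*(-9)) - 1*5**3) + 286 = ((-4 + 270) - 1*125) + 286 = (266 - 125) + 286 = 141 + 286 = 427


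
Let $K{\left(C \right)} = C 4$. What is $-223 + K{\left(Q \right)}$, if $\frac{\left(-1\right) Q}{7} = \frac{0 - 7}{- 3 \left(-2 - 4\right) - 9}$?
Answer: $- \frac{1811}{9} \approx -201.22$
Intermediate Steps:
$Q = \frac{49}{9}$ ($Q = - 7 \frac{0 - 7}{- 3 \left(-2 - 4\right) - 9} = - 7 \left(- \frac{7}{\left(-3\right) \left(-6\right) - 9}\right) = - 7 \left(- \frac{7}{18 - 9}\right) = - 7 \left(- \frac{7}{9}\right) = - 7 \left(\left(-7\right) \frac{1}{9}\right) = \left(-7\right) \left(- \frac{7}{9}\right) = \frac{49}{9} \approx 5.4444$)
$K{\left(C \right)} = 4 C$
$-223 + K{\left(Q \right)} = -223 + 4 \cdot \frac{49}{9} = -223 + \frac{196}{9} = - \frac{1811}{9}$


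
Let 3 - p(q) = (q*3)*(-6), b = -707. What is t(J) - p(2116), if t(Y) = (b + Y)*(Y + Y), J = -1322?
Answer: 5326585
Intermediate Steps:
t(Y) = 2*Y*(-707 + Y) (t(Y) = (-707 + Y)*(Y + Y) = (-707 + Y)*(2*Y) = 2*Y*(-707 + Y))
p(q) = 3 + 18*q (p(q) = 3 - q*3*(-6) = 3 - 3*q*(-6) = 3 - (-18)*q = 3 + 18*q)
t(J) - p(2116) = 2*(-1322)*(-707 - 1322) - (3 + 18*2116) = 2*(-1322)*(-2029) - (3 + 38088) = 5364676 - 1*38091 = 5364676 - 38091 = 5326585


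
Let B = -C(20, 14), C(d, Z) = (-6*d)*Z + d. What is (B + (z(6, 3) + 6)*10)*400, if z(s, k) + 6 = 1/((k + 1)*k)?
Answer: 1993000/3 ≈ 6.6433e+5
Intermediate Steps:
C(d, Z) = d - 6*Z*d (C(d, Z) = -6*Z*d + d = d - 6*Z*d)
B = 1660 (B = -20*(1 - 6*14) = -20*(1 - 84) = -20*(-83) = -1*(-1660) = 1660)
z(s, k) = -6 + 1/(k*(1 + k)) (z(s, k) = -6 + 1/((k + 1)*k) = -6 + 1/((1 + k)*k) = -6 + 1/(k*(1 + k)))
(B + (z(6, 3) + 6)*10)*400 = (1660 + ((1 - 6*3 - 6*3**2)/(3*(1 + 3)) + 6)*10)*400 = (1660 + ((1/3)*(1 - 18 - 6*9)/4 + 6)*10)*400 = (1660 + ((1/3)*(1/4)*(1 - 18 - 54) + 6)*10)*400 = (1660 + ((1/3)*(1/4)*(-71) + 6)*10)*400 = (1660 + (-71/12 + 6)*10)*400 = (1660 + (1/12)*10)*400 = (1660 + 5/6)*400 = (9965/6)*400 = 1993000/3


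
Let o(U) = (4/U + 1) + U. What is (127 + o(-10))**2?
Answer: 345744/25 ≈ 13830.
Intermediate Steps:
o(U) = 1 + U + 4/U (o(U) = (1 + 4/U) + U = 1 + U + 4/U)
(127 + o(-10))**2 = (127 + (1 - 10 + 4/(-10)))**2 = (127 + (1 - 10 + 4*(-1/10)))**2 = (127 + (1 - 10 - 2/5))**2 = (127 - 47/5)**2 = (588/5)**2 = 345744/25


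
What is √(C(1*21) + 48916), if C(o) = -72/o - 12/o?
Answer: 4*√3057 ≈ 221.16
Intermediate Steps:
C(o) = -84/o
√(C(1*21) + 48916) = √(-84/(1*21) + 48916) = √(-84/21 + 48916) = √(-84*1/21 + 48916) = √(-4 + 48916) = √48912 = 4*√3057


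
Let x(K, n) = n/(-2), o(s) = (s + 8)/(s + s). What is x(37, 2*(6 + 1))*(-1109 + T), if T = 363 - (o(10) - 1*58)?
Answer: 48223/10 ≈ 4822.3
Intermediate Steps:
o(s) = (8 + s)/(2*s) (o(s) = (8 + s)/((2*s)) = (8 + s)*(1/(2*s)) = (8 + s)/(2*s))
x(K, n) = -n/2 (x(K, n) = n*(-½) = -n/2)
T = 4201/10 (T = 363 - ((½)*(8 + 10)/10 - 1*58) = 363 - ((½)*(⅒)*18 - 58) = 363 - (9/10 - 58) = 363 - 1*(-571/10) = 363 + 571/10 = 4201/10 ≈ 420.10)
x(37, 2*(6 + 1))*(-1109 + T) = (-(6 + 1))*(-1109 + 4201/10) = -7*(-6889/10) = 48223/10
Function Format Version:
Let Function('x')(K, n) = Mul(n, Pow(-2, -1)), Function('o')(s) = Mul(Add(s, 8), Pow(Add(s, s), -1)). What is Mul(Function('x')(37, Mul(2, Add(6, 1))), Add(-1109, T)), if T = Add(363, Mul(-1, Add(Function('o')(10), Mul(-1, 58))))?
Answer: Rational(48223, 10) ≈ 4822.3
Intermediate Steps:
Function('o')(s) = Mul(Rational(1, 2), Pow(s, -1), Add(8, s)) (Function('o')(s) = Mul(Add(8, s), Pow(Mul(2, s), -1)) = Mul(Add(8, s), Mul(Rational(1, 2), Pow(s, -1))) = Mul(Rational(1, 2), Pow(s, -1), Add(8, s)))
Function('x')(K, n) = Mul(Rational(-1, 2), n) (Function('x')(K, n) = Mul(n, Rational(-1, 2)) = Mul(Rational(-1, 2), n))
T = Rational(4201, 10) (T = Add(363, Mul(-1, Add(Mul(Rational(1, 2), Pow(10, -1), Add(8, 10)), Mul(-1, 58)))) = Add(363, Mul(-1, Add(Mul(Rational(1, 2), Rational(1, 10), 18), -58))) = Add(363, Mul(-1, Add(Rational(9, 10), -58))) = Add(363, Mul(-1, Rational(-571, 10))) = Add(363, Rational(571, 10)) = Rational(4201, 10) ≈ 420.10)
Mul(Function('x')(37, Mul(2, Add(6, 1))), Add(-1109, T)) = Mul(Mul(Rational(-1, 2), Mul(2, Add(6, 1))), Add(-1109, Rational(4201, 10))) = Mul(Mul(Rational(-1, 2), Mul(2, 7)), Rational(-6889, 10)) = Mul(Mul(Rational(-1, 2), 14), Rational(-6889, 10)) = Mul(-7, Rational(-6889, 10)) = Rational(48223, 10)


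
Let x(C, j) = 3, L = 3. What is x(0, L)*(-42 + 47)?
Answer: 15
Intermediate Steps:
x(0, L)*(-42 + 47) = 3*(-42 + 47) = 3*5 = 15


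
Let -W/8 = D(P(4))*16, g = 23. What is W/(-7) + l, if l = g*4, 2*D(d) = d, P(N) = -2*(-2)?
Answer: 900/7 ≈ 128.57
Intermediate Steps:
P(N) = 4
D(d) = d/2
l = 92 (l = 23*4 = 92)
W = -256 (W = -8*(½)*4*16 = -16*16 = -8*32 = -256)
W/(-7) + l = -256/(-7) + 92 = -256*(-⅐) + 92 = 256/7 + 92 = 900/7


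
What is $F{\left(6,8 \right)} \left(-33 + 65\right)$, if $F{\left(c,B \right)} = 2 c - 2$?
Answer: $320$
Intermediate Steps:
$F{\left(c,B \right)} = -2 + 2 c$
$F{\left(6,8 \right)} \left(-33 + 65\right) = \left(-2 + 2 \cdot 6\right) \left(-33 + 65\right) = \left(-2 + 12\right) 32 = 10 \cdot 32 = 320$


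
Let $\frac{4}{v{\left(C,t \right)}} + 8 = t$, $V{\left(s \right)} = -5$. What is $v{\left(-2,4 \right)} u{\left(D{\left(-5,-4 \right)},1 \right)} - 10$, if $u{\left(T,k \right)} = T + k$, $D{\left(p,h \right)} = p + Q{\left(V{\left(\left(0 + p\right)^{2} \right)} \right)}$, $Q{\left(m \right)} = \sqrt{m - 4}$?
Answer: $-6 - 3 i \approx -6.0 - 3.0 i$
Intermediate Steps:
$v{\left(C,t \right)} = \frac{4}{-8 + t}$
$Q{\left(m \right)} = \sqrt{-4 + m}$
$D{\left(p,h \right)} = p + 3 i$ ($D{\left(p,h \right)} = p + \sqrt{-4 - 5} = p + \sqrt{-9} = p + 3 i$)
$v{\left(-2,4 \right)} u{\left(D{\left(-5,-4 \right)},1 \right)} - 10 = \frac{4}{-8 + 4} \left(\left(-5 + 3 i\right) + 1\right) - 10 = \frac{4}{-4} \left(-4 + 3 i\right) - 10 = 4 \left(- \frac{1}{4}\right) \left(-4 + 3 i\right) - 10 = - (-4 + 3 i) - 10 = \left(4 - 3 i\right) - 10 = -6 - 3 i$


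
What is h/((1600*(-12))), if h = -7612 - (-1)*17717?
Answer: -2021/3840 ≈ -0.52630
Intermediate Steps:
h = 10105 (h = -7612 - 1*(-17717) = -7612 + 17717 = 10105)
h/((1600*(-12))) = 10105/((1600*(-12))) = 10105/(-19200) = 10105*(-1/19200) = -2021/3840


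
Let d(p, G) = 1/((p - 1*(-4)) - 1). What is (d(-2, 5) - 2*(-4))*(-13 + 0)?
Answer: -117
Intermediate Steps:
d(p, G) = 1/(3 + p) (d(p, G) = 1/((p + 4) - 1) = 1/((4 + p) - 1) = 1/(3 + p))
(d(-2, 5) - 2*(-4))*(-13 + 0) = (1/(3 - 2) - 2*(-4))*(-13 + 0) = (1/1 + 8)*(-13) = (1 + 8)*(-13) = 9*(-13) = -117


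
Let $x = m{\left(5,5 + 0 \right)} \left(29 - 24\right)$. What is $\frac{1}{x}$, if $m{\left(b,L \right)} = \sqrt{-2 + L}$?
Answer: $\frac{\sqrt{3}}{15} \approx 0.11547$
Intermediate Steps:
$x = 5 \sqrt{3}$ ($x = \sqrt{-2 + \left(5 + 0\right)} \left(29 - 24\right) = \sqrt{-2 + 5} \cdot 5 = \sqrt{3} \cdot 5 = 5 \sqrt{3} \approx 8.6602$)
$\frac{1}{x} = \frac{1}{5 \sqrt{3}} = \frac{\sqrt{3}}{15}$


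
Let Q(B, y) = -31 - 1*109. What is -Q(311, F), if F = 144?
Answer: 140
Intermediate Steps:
Q(B, y) = -140 (Q(B, y) = -31 - 109 = -140)
-Q(311, F) = -1*(-140) = 140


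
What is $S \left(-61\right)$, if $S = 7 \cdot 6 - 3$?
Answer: $-2379$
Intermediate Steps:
$S = 39$ ($S = 42 - 3 = 39$)
$S \left(-61\right) = 39 \left(-61\right) = -2379$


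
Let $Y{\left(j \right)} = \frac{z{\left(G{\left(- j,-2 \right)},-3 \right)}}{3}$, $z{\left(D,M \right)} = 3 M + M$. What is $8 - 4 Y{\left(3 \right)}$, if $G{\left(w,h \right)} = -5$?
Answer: $24$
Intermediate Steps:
$z{\left(D,M \right)} = 4 M$
$Y{\left(j \right)} = -4$ ($Y{\left(j \right)} = \frac{4 \left(-3\right)}{3} = \left(-12\right) \frac{1}{3} = -4$)
$8 - 4 Y{\left(3 \right)} = 8 - -16 = 8 + 16 = 24$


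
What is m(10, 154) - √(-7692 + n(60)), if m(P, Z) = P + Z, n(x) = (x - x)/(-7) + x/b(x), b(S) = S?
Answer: 164 - I*√7691 ≈ 164.0 - 87.698*I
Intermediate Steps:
n(x) = 1 (n(x) = (x - x)/(-7) + x/x = 0*(-⅐) + 1 = 0 + 1 = 1)
m(10, 154) - √(-7692 + n(60)) = (10 + 154) - √(-7692 + 1) = 164 - √(-7691) = 164 - I*√7691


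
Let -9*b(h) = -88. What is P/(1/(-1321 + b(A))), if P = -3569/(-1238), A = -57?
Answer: -42117769/11142 ≈ -3780.1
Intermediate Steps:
b(h) = 88/9 (b(h) = -⅑*(-88) = 88/9)
P = 3569/1238 (P = -3569*(-1/1238) = 3569/1238 ≈ 2.8829)
P/(1/(-1321 + b(A))) = 3569/(1238*(1/(-1321 + 88/9))) = 3569/(1238*(1/(-11801/9))) = 3569/(1238*(-9/11801)) = (3569/1238)*(-11801/9) = -42117769/11142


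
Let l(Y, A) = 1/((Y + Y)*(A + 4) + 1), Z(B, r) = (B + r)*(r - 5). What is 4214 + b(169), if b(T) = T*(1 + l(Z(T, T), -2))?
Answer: 971838376/221729 ≈ 4383.0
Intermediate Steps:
Z(B, r) = (-5 + r)*(B + r) (Z(B, r) = (B + r)*(-5 + r) = (-5 + r)*(B + r))
l(Y, A) = 1/(1 + 2*Y*(4 + A)) (l(Y, A) = 1/((2*Y)*(4 + A) + 1) = 1/(2*Y*(4 + A) + 1) = 1/(1 + 2*Y*(4 + A)))
b(T) = T*(1 + 1/(1 - 40*T + 8*T**2)) (b(T) = T*(1 + 1/(1 + 8*(T**2 - 5*T - 5*T + T*T) + 2*(-2)*(T**2 - 5*T - 5*T + T*T))) = T*(1 + 1/(1 + 8*(T**2 - 5*T - 5*T + T**2) + 2*(-2)*(T**2 - 5*T - 5*T + T**2))) = T*(1 + 1/(1 + 8*(-10*T + 2*T**2) + 2*(-2)*(-10*T + 2*T**2))) = T*(1 + 1/(1 + (-80*T + 16*T**2) + (-8*T**2 + 40*T))) = T*(1 + 1/(1 - 40*T + 8*T**2)))
4214 + b(169) = 4214 + 2*169*(1 - 20*169 + 4*169**2)/(1 - 40*169 + 8*169**2) = 4214 + 2*169*(1 - 3380 + 4*28561)/(1 - 6760 + 8*28561) = 4214 + 2*169*(1 - 3380 + 114244)/(1 - 6760 + 228488) = 4214 + 2*169*110865/221729 = 4214 + 2*169*(1/221729)*110865 = 4214 + 37472370/221729 = 971838376/221729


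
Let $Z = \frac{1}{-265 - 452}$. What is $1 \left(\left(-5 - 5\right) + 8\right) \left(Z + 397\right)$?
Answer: $- \frac{569296}{717} \approx -794.0$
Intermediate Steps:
$Z = - \frac{1}{717}$ ($Z = \frac{1}{-717} = - \frac{1}{717} \approx -0.0013947$)
$1 \left(\left(-5 - 5\right) + 8\right) \left(Z + 397\right) = 1 \left(\left(-5 - 5\right) + 8\right) \left(- \frac{1}{717} + 397\right) = 1 \left(\left(-5 - 5\right) + 8\right) \frac{284648}{717} = 1 \left(-10 + 8\right) \frac{284648}{717} = 1 \left(-2\right) \frac{284648}{717} = \left(-2\right) \frac{284648}{717} = - \frac{569296}{717}$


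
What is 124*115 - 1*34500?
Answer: -20240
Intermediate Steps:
124*115 - 1*34500 = 14260 - 34500 = -20240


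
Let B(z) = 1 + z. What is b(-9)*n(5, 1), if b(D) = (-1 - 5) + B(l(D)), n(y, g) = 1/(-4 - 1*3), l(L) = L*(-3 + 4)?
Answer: 2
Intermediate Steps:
l(L) = L (l(L) = L*1 = L)
n(y, g) = -1/7 (n(y, g) = 1/(-4 - 3) = 1/(-7) = -1/7)
b(D) = -5 + D (b(D) = (-1 - 5) + (1 + D) = -6 + (1 + D) = -5 + D)
b(-9)*n(5, 1) = (-5 - 9)*(-1/7) = -14*(-1/7) = 2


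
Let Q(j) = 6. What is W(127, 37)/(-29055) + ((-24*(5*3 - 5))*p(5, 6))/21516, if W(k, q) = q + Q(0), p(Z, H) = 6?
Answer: -3563699/52095615 ≈ -0.068407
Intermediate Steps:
W(k, q) = 6 + q (W(k, q) = q + 6 = 6 + q)
W(127, 37)/(-29055) + ((-24*(5*3 - 5))*p(5, 6))/21516 = (6 + 37)/(-29055) + (-24*(5*3 - 5)*6)/21516 = 43*(-1/29055) + (-24*(15 - 5)*6)*(1/21516) = -43/29055 + (-24*10*6)*(1/21516) = -43/29055 - 240*6*(1/21516) = -43/29055 - 1440*1/21516 = -43/29055 - 120/1793 = -3563699/52095615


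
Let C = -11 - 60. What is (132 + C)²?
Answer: 3721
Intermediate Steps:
C = -71
(132 + C)² = (132 - 71)² = 61² = 3721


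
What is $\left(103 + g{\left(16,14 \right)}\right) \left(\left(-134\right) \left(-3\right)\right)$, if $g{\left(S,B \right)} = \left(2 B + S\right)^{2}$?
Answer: $819678$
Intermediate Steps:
$g{\left(S,B \right)} = \left(S + 2 B\right)^{2}$
$\left(103 + g{\left(16,14 \right)}\right) \left(\left(-134\right) \left(-3\right)\right) = \left(103 + \left(16 + 2 \cdot 14\right)^{2}\right) \left(\left(-134\right) \left(-3\right)\right) = \left(103 + \left(16 + 28\right)^{2}\right) 402 = \left(103 + 44^{2}\right) 402 = \left(103 + 1936\right) 402 = 2039 \cdot 402 = 819678$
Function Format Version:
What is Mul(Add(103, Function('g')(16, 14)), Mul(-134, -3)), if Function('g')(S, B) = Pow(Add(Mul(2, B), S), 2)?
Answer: 819678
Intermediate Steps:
Function('g')(S, B) = Pow(Add(S, Mul(2, B)), 2)
Mul(Add(103, Function('g')(16, 14)), Mul(-134, -3)) = Mul(Add(103, Pow(Add(16, Mul(2, 14)), 2)), Mul(-134, -3)) = Mul(Add(103, Pow(Add(16, 28), 2)), 402) = Mul(Add(103, Pow(44, 2)), 402) = Mul(Add(103, 1936), 402) = Mul(2039, 402) = 819678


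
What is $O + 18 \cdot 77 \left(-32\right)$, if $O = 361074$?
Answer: $316722$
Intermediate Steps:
$O + 18 \cdot 77 \left(-32\right) = 361074 + 18 \cdot 77 \left(-32\right) = 361074 + 1386 \left(-32\right) = 361074 - 44352 = 316722$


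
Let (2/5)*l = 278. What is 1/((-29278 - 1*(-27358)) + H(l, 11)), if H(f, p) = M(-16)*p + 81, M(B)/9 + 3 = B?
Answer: -1/3720 ≈ -0.00026882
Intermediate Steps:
l = 695 (l = (5/2)*278 = 695)
M(B) = -27 + 9*B
H(f, p) = 81 - 171*p (H(f, p) = (-27 + 9*(-16))*p + 81 = (-27 - 144)*p + 81 = -171*p + 81 = 81 - 171*p)
1/((-29278 - 1*(-27358)) + H(l, 11)) = 1/((-29278 - 1*(-27358)) + (81 - 171*11)) = 1/((-29278 + 27358) + (81 - 1881)) = 1/(-1920 - 1800) = 1/(-3720) = -1/3720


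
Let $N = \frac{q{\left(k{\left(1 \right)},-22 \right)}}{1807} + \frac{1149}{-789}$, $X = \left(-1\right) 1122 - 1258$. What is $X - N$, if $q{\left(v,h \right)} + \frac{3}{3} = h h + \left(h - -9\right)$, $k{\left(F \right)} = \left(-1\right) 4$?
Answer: $- \frac{1130505109}{475241} \approx -2378.8$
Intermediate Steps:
$k{\left(F \right)} = -4$
$q{\left(v,h \right)} = 8 + h + h^{2}$ ($q{\left(v,h \right)} = -1 + \left(h h + \left(h - -9\right)\right) = -1 + \left(h^{2} + \left(h + 9\right)\right) = -1 + \left(h^{2} + \left(9 + h\right)\right) = -1 + \left(9 + h + h^{2}\right) = 8 + h + h^{2}$)
$X = -2380$ ($X = -1122 - 1258 = -2380$)
$N = - \frac{568471}{475241}$ ($N = \frac{8 - 22 + \left(-22\right)^{2}}{1807} + \frac{1149}{-789} = \left(8 - 22 + 484\right) \frac{1}{1807} + 1149 \left(- \frac{1}{789}\right) = 470 \cdot \frac{1}{1807} - \frac{383}{263} = \frac{470}{1807} - \frac{383}{263} = - \frac{568471}{475241} \approx -1.1962$)
$X - N = -2380 - - \frac{568471}{475241} = -2380 + \frac{568471}{475241} = - \frac{1130505109}{475241}$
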